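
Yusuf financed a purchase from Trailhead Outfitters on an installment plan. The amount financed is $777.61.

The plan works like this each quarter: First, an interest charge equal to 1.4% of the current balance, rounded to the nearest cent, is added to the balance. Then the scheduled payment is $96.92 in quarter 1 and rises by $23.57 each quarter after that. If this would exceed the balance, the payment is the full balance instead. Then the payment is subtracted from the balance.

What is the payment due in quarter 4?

$167.63

# | Opening | Interest | Payment | End bal
1 | $777.61 | $10.89 | $96.92 | $691.58
2 | $691.58 | $9.68 | $120.49 | $580.77
3 | $580.77 | $8.13 | $144.06 | $444.84
4 | $444.84 | $6.23 | $167.63 | $283.44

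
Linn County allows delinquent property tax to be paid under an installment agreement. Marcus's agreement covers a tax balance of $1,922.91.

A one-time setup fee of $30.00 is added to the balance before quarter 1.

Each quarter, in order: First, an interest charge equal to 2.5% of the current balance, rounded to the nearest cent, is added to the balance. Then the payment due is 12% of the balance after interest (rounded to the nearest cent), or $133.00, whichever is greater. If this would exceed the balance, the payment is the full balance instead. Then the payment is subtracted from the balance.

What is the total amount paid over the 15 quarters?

$2,317.58

Quarter 1: opening $1,952.91; interest $48.82 → $2,001.73; payment $240.21; balance $1,761.52
Quarter 2: opening $1,761.52; interest $44.04 → $1,805.56; payment $216.67; balance $1,588.89
Quarter 3: opening $1,588.89; interest $39.72 → $1,628.61; payment $195.43; balance $1,433.18
Quarter 4: opening $1,433.18; interest $35.83 → $1,469.01; payment $176.28; balance $1,292.73
Quarter 5: opening $1,292.73; interest $32.32 → $1,325.05; payment $159.01; balance $1,166.04
Quarter 6: opening $1,166.04; interest $29.15 → $1,195.19; payment $143.42; balance $1,051.77
Quarter 7: opening $1,051.77; interest $26.29 → $1,078.06; payment $133.00; balance $945.06
Quarter 8: opening $945.06; interest $23.63 → $968.69; payment $133.00; balance $835.69
Quarter 9: opening $835.69; interest $20.89 → $856.58; payment $133.00; balance $723.58
Quarter 10: opening $723.58; interest $18.09 → $741.67; payment $133.00; balance $608.67
Quarter 11: opening $608.67; interest $15.22 → $623.89; payment $133.00; balance $490.89
Quarter 12: opening $490.89; interest $12.27 → $503.16; payment $133.00; balance $370.16
Quarter 13: opening $370.16; interest $9.25 → $379.41; payment $133.00; balance $246.41
Quarter 14: opening $246.41; interest $6.16 → $252.57; payment $133.00; balance $119.57
Quarter 15: opening $119.57; interest $2.99 → $122.56; payment $122.56; balance $0.00
Total paid: $2,317.58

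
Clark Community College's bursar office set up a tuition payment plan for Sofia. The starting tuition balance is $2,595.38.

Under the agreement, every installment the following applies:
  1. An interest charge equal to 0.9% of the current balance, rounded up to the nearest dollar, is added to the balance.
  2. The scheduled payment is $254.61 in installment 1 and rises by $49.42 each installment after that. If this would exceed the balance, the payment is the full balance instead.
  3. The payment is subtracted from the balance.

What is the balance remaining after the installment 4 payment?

$1,361.42

# | Opening | Interest | Payment | End bal
1 | $2,595.38 | $24.00 | $254.61 | $2,364.77
2 | $2,364.77 | $22.00 | $304.03 | $2,082.74
3 | $2,082.74 | $19.00 | $353.45 | $1,748.29
4 | $1,748.29 | $16.00 | $402.87 | $1,361.42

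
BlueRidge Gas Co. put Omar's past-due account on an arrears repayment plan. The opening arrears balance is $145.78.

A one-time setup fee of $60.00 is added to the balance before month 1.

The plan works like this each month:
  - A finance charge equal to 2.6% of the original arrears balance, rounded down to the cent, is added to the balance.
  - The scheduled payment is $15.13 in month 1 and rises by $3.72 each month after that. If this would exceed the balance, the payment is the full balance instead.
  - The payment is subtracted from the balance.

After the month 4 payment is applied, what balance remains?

Month 1: opening $205.78; interest $3.79 → $209.57; payment $15.13; balance $194.44
Month 2: opening $194.44; interest $3.79 → $198.23; payment $18.85; balance $179.38
Month 3: opening $179.38; interest $3.79 → $183.17; payment $22.57; balance $160.60
Month 4: opening $160.60; interest $3.79 → $164.39; payment $26.29; balance $138.10

$138.10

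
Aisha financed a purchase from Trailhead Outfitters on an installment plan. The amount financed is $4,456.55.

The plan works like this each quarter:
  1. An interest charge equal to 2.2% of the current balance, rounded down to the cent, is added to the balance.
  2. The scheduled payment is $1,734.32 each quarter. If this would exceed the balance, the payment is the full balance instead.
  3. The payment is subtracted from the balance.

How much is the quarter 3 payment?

Quarter 1: opening $4,456.55; interest $98.04 → $4,554.59; payment $1,734.32; balance $2,820.27
Quarter 2: opening $2,820.27; interest $62.04 → $2,882.31; payment $1,734.32; balance $1,147.99
Quarter 3: opening $1,147.99; interest $25.25 → $1,173.24; payment $1,173.24; balance $0.00

$1,173.24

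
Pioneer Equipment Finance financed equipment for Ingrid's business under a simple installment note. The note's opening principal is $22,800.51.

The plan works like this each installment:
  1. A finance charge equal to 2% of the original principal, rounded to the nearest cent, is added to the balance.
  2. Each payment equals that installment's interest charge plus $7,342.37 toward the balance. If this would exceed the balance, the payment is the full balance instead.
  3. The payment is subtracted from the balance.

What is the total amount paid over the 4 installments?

$24,624.55

Installment 1: opening $22,800.51; interest $456.01 → $23,256.52; payment $7,798.38; balance $15,458.14
Installment 2: opening $15,458.14; interest $456.01 → $15,914.15; payment $7,798.38; balance $8,115.77
Installment 3: opening $8,115.77; interest $456.01 → $8,571.78; payment $7,798.38; balance $773.40
Installment 4: opening $773.40; interest $456.01 → $1,229.41; payment $1,229.41; balance $0.00
Total paid: $24,624.55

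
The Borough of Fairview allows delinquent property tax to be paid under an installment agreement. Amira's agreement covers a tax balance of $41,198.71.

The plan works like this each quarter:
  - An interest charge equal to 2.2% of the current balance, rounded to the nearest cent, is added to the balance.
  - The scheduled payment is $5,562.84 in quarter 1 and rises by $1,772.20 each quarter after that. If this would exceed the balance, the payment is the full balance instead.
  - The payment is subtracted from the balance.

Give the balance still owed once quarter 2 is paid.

$30,011.13

Quarter 1: $41,198.71 +$906.37 interest = $42,105.08; pay $5,562.84 → $36,542.24
Quarter 2: $36,542.24 +$803.93 interest = $37,346.17; pay $7,335.04 → $30,011.13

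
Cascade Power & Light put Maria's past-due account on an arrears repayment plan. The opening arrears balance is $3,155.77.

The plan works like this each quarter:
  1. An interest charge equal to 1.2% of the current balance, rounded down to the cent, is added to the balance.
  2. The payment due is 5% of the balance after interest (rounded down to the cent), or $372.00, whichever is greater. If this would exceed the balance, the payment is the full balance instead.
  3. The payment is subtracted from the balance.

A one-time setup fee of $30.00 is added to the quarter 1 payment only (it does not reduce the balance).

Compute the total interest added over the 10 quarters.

$192.31

Quarter 1: opening $3,155.77; interest $37.86 → $3,193.63; payment $372.00 (+ $30.00 fee); balance $2,821.63
Quarter 2: opening $2,821.63; interest $33.85 → $2,855.48; payment $372.00; balance $2,483.48
Quarter 3: opening $2,483.48; interest $29.80 → $2,513.28; payment $372.00; balance $2,141.28
Quarter 4: opening $2,141.28; interest $25.69 → $2,166.97; payment $372.00; balance $1,794.97
Quarter 5: opening $1,794.97; interest $21.53 → $1,816.50; payment $372.00; balance $1,444.50
Quarter 6: opening $1,444.50; interest $17.33 → $1,461.83; payment $372.00; balance $1,089.83
Quarter 7: opening $1,089.83; interest $13.07 → $1,102.90; payment $372.00; balance $730.90
Quarter 8: opening $730.90; interest $8.77 → $739.67; payment $372.00; balance $367.67
Quarter 9: opening $367.67; interest $4.41 → $372.08; payment $372.00; balance $0.08
Quarter 10: opening $0.08; interest $0.00 → $0.08; payment $0.08; balance $0.00
Total interest: $37.86 + $33.85 + $29.80 + $25.69 + $21.53 + $17.33 + $13.07 + $8.77 + $4.41 + $0.00 = $192.31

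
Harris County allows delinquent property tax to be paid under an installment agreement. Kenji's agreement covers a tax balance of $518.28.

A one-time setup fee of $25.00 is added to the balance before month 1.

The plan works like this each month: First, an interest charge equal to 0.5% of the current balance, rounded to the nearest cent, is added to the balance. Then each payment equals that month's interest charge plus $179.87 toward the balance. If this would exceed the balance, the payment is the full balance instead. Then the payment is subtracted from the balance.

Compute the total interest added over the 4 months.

Month 1: opening $543.28; interest $2.72 → $546.00; payment $182.59; balance $363.41
Month 2: opening $363.41; interest $1.82 → $365.23; payment $181.69; balance $183.54
Month 3: opening $183.54; interest $0.92 → $184.46; payment $180.79; balance $3.67
Month 4: opening $3.67; interest $0.02 → $3.69; payment $3.69; balance $0.00
Total interest: $2.72 + $1.82 + $0.92 + $0.02 = $5.48

$5.48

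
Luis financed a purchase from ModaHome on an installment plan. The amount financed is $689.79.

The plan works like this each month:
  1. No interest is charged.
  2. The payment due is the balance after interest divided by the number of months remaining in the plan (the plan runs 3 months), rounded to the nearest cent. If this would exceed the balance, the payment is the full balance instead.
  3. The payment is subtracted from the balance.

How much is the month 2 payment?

$229.93

# | Opening | Payment | End bal
1 | $689.79 | $229.93 | $459.86
2 | $459.86 | $229.93 | $229.93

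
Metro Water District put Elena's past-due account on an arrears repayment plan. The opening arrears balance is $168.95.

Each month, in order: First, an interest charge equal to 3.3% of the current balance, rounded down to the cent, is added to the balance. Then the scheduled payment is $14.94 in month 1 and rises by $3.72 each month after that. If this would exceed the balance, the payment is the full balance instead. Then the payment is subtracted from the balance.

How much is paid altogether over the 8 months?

Month 1: $168.95 +$5.57 interest = $174.52; pay $14.94 → $159.58
Month 2: $159.58 +$5.26 interest = $164.84; pay $18.66 → $146.18
Month 3: $146.18 +$4.82 interest = $151.00; pay $22.38 → $128.62
Month 4: $128.62 +$4.24 interest = $132.86; pay $26.10 → $106.76
Month 5: $106.76 +$3.52 interest = $110.28; pay $29.82 → $80.46
Month 6: $80.46 +$2.65 interest = $83.11; pay $33.54 → $49.57
Month 7: $49.57 +$1.63 interest = $51.20; pay $37.26 → $13.94
Month 8: $13.94 +$0.46 interest = $14.40; pay $14.40 → $0.00
Total paid: $197.10

$197.10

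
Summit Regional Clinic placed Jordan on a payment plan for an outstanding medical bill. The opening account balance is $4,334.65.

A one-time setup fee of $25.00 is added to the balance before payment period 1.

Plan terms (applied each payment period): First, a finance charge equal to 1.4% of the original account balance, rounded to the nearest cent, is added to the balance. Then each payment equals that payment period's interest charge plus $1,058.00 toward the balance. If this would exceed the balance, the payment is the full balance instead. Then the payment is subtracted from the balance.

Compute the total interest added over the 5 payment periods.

# | Opening | Interest | Payment | End bal
1 | $4,359.65 | $60.69 | $1,118.69 | $3,301.65
2 | $3,301.65 | $60.69 | $1,118.69 | $2,243.65
3 | $2,243.65 | $60.69 | $1,118.69 | $1,185.65
4 | $1,185.65 | $60.69 | $1,118.69 | $127.65
5 | $127.65 | $60.69 | $188.34 | $0.00
Total interest: $60.69 + $60.69 + $60.69 + $60.69 + $60.69 = $303.45

$303.45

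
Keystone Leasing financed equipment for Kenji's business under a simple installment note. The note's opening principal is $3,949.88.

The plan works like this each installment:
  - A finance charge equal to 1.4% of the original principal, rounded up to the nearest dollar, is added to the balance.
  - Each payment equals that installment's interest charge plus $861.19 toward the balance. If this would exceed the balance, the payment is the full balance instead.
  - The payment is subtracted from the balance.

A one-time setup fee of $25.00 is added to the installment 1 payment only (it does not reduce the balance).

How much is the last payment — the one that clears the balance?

$561.12

Installment 1: opening $3,949.88; interest $56.00 → $4,005.88; payment $917.19 (+ $25.00 fee); balance $3,088.69
Installment 2: opening $3,088.69; interest $56.00 → $3,144.69; payment $917.19; balance $2,227.50
Installment 3: opening $2,227.50; interest $56.00 → $2,283.50; payment $917.19; balance $1,366.31
Installment 4: opening $1,366.31; interest $56.00 → $1,422.31; payment $917.19; balance $505.12
Installment 5: opening $505.12; interest $56.00 → $561.12; payment $561.12; balance $0.00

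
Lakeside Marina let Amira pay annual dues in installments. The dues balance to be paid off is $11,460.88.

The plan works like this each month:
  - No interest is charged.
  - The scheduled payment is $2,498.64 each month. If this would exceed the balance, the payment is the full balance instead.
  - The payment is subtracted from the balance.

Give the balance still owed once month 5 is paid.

Month 1: opening $11,460.88; payment $2,498.64; balance $8,962.24
Month 2: opening $8,962.24; payment $2,498.64; balance $6,463.60
Month 3: opening $6,463.60; payment $2,498.64; balance $3,964.96
Month 4: opening $3,964.96; payment $2,498.64; balance $1,466.32
Month 5: opening $1,466.32; payment $1,466.32; balance $0.00

$0.00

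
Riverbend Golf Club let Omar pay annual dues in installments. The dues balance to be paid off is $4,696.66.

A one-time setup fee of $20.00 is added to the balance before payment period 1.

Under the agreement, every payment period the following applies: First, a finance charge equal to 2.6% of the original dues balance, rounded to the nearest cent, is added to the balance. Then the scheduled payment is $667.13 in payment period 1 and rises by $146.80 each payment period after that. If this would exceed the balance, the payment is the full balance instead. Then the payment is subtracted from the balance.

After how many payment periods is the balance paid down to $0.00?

Payment period 1: $4,716.66 +$122.11 interest = $4,838.77; pay $667.13 → $4,171.64
Payment period 2: $4,171.64 +$122.11 interest = $4,293.75; pay $813.93 → $3,479.82
Payment period 3: $3,479.82 +$122.11 interest = $3,601.93; pay $960.73 → $2,641.20
Payment period 4: $2,641.20 +$122.11 interest = $2,763.31; pay $1,107.53 → $1,655.78
Payment period 5: $1,655.78 +$122.11 interest = $1,777.89; pay $1,254.33 → $523.56
Payment period 6: $523.56 +$122.11 interest = $645.67; pay $645.67 → $0.00
Balance reaches $0.00 in payment period 6.

6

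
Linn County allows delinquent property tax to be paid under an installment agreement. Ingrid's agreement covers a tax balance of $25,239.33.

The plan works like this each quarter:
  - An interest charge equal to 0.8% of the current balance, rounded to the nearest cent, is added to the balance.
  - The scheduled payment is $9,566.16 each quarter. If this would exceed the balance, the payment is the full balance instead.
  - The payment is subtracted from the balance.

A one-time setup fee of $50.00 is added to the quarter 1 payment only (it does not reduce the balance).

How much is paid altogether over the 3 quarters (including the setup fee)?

# | Opening | Interest | Payment | Fee | End bal
1 | $25,239.33 | $201.91 | $9,566.16 | $50.00 | $15,875.08
2 | $15,875.08 | $127.00 | $9,566.16 | — | $6,435.92
3 | $6,435.92 | $51.49 | $6,487.41 | — | $0.00
Total paid: $25,669.73

$25,669.73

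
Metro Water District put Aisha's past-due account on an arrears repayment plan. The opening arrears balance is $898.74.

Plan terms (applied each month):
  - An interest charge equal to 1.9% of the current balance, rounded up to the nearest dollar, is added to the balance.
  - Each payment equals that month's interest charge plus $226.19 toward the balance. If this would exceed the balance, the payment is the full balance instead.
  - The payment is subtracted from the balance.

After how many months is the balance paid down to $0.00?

# | Opening | Interest | Payment | End bal
1 | $898.74 | $18.00 | $244.19 | $672.55
2 | $672.55 | $13.00 | $239.19 | $446.36
3 | $446.36 | $9.00 | $235.19 | $220.17
4 | $220.17 | $5.00 | $225.17 | $0.00
Balance reaches $0.00 in month 4.

4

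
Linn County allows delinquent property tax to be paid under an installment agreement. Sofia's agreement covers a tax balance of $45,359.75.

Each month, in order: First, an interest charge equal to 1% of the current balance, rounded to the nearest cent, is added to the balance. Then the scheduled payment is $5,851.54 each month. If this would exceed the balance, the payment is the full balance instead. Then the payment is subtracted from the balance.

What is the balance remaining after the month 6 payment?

Month 1: opening $45,359.75; interest $453.60 → $45,813.35; payment $5,851.54; balance $39,961.81
Month 2: opening $39,961.81; interest $399.62 → $40,361.43; payment $5,851.54; balance $34,509.89
Month 3: opening $34,509.89; interest $345.10 → $34,854.99; payment $5,851.54; balance $29,003.45
Month 4: opening $29,003.45; interest $290.03 → $29,293.48; payment $5,851.54; balance $23,441.94
Month 5: opening $23,441.94; interest $234.42 → $23,676.36; payment $5,851.54; balance $17,824.82
Month 6: opening $17,824.82; interest $178.25 → $18,003.07; payment $5,851.54; balance $12,151.53

$12,151.53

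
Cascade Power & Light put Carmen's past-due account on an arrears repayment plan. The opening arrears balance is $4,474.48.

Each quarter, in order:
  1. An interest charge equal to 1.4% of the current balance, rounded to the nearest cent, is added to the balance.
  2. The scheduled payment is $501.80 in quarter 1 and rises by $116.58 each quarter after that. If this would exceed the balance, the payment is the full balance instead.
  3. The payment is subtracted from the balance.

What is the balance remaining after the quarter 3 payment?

$2,787.10

Quarter 1: $4,474.48 +$62.64 interest = $4,537.12; pay $501.80 → $4,035.32
Quarter 2: $4,035.32 +$56.49 interest = $4,091.81; pay $618.38 → $3,473.43
Quarter 3: $3,473.43 +$48.63 interest = $3,522.06; pay $734.96 → $2,787.10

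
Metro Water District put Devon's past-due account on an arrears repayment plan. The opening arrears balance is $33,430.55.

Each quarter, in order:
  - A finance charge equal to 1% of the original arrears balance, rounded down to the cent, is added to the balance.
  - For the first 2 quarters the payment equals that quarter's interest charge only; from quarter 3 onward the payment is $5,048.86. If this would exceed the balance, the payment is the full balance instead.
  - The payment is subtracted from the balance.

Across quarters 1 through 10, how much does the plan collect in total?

$36,773.55

Quarter 1: opening $33,430.55; interest $334.30 → $33,764.85; payment $334.30; balance $33,430.55
Quarter 2: opening $33,430.55; interest $334.30 → $33,764.85; payment $334.30; balance $33,430.55
Quarter 3: opening $33,430.55; interest $334.30 → $33,764.85; payment $5,048.86; balance $28,715.99
Quarter 4: opening $28,715.99; interest $334.30 → $29,050.29; payment $5,048.86; balance $24,001.43
Quarter 5: opening $24,001.43; interest $334.30 → $24,335.73; payment $5,048.86; balance $19,286.87
Quarter 6: opening $19,286.87; interest $334.30 → $19,621.17; payment $5,048.86; balance $14,572.31
Quarter 7: opening $14,572.31; interest $334.30 → $14,906.61; payment $5,048.86; balance $9,857.75
Quarter 8: opening $9,857.75; interest $334.30 → $10,192.05; payment $5,048.86; balance $5,143.19
Quarter 9: opening $5,143.19; interest $334.30 → $5,477.49; payment $5,048.86; balance $428.63
Quarter 10: opening $428.63; interest $334.30 → $762.93; payment $762.93; balance $0.00
Total paid: $36,773.55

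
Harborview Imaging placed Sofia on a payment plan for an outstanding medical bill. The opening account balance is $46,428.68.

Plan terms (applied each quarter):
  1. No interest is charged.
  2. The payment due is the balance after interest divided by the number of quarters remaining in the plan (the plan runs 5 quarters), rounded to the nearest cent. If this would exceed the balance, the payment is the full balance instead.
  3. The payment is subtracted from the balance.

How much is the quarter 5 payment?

Quarter 1: opening $46,428.68; payment $9,285.74; balance $37,142.94
Quarter 2: opening $37,142.94; payment $9,285.74; balance $27,857.20
Quarter 3: opening $27,857.20; payment $9,285.73; balance $18,571.47
Quarter 4: opening $18,571.47; payment $9,285.74; balance $9,285.73
Quarter 5: opening $9,285.73; payment $9,285.73; balance $0.00

$9,285.73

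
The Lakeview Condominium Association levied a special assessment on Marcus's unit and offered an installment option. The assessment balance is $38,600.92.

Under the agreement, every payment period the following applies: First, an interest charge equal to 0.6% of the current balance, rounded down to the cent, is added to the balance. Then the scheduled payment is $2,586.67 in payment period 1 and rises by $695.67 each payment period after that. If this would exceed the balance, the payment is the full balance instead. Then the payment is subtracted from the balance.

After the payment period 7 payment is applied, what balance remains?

Payment period 1: $38,600.92 +$231.60 interest = $38,832.52; pay $2,586.67 → $36,245.85
Payment period 2: $36,245.85 +$217.47 interest = $36,463.32; pay $3,282.34 → $33,180.98
Payment period 3: $33,180.98 +$199.08 interest = $33,380.06; pay $3,978.01 → $29,402.05
Payment period 4: $29,402.05 +$176.41 interest = $29,578.46; pay $4,673.68 → $24,904.78
Payment period 5: $24,904.78 +$149.42 interest = $25,054.20; pay $5,369.35 → $19,684.85
Payment period 6: $19,684.85 +$118.10 interest = $19,802.95; pay $6,065.02 → $13,737.93
Payment period 7: $13,737.93 +$82.42 interest = $13,820.35; pay $6,760.69 → $7,059.66

$7,059.66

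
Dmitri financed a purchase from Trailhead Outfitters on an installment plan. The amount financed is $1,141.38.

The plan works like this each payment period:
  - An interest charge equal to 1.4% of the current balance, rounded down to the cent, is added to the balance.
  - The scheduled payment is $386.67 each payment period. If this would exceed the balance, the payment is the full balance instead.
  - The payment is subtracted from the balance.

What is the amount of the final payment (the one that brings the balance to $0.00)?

$13.83

Payment period 1: opening $1,141.38; interest $15.97 → $1,157.35; payment $386.67; balance $770.68
Payment period 2: opening $770.68; interest $10.78 → $781.46; payment $386.67; balance $394.79
Payment period 3: opening $394.79; interest $5.52 → $400.31; payment $386.67; balance $13.64
Payment period 4: opening $13.64; interest $0.19 → $13.83; payment $13.83; balance $0.00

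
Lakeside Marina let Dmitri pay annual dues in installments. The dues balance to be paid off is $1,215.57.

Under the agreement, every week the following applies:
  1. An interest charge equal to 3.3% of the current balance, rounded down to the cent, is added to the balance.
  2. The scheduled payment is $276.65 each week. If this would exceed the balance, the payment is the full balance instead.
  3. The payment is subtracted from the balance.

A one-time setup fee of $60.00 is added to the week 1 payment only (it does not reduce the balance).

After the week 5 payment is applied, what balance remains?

$0.00

Week 1: opening $1,215.57; interest $40.11 → $1,255.68; payment $276.65 (+ $60.00 fee); balance $979.03
Week 2: opening $979.03; interest $32.30 → $1,011.33; payment $276.65; balance $734.68
Week 3: opening $734.68; interest $24.24 → $758.92; payment $276.65; balance $482.27
Week 4: opening $482.27; interest $15.91 → $498.18; payment $276.65; balance $221.53
Week 5: opening $221.53; interest $7.31 → $228.84; payment $228.84; balance $0.00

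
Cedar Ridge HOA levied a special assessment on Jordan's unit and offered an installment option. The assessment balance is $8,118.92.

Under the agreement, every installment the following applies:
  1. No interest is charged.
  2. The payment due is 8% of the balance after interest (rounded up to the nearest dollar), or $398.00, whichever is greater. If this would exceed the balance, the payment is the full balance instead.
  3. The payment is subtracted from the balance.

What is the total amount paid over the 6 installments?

Installment 1: opening $8,118.92; payment $650.00; balance $7,468.92
Installment 2: opening $7,468.92; payment $598.00; balance $6,870.92
Installment 3: opening $6,870.92; payment $550.00; balance $6,320.92
Installment 4: opening $6,320.92; payment $506.00; balance $5,814.92
Installment 5: opening $5,814.92; payment $466.00; balance $5,348.92
Installment 6: opening $5,348.92; payment $428.00; balance $4,920.92
Total paid: $3,198.00

$3,198.00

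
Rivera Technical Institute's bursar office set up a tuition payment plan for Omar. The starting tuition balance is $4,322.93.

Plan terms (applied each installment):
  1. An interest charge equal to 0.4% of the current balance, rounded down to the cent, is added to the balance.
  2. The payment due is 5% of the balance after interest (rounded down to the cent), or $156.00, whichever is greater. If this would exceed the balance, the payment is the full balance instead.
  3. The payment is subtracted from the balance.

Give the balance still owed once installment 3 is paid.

$3,751.03

Installment 1: opening $4,322.93; interest $17.29 → $4,340.22; payment $217.01; balance $4,123.21
Installment 2: opening $4,123.21; interest $16.49 → $4,139.70; payment $206.98; balance $3,932.72
Installment 3: opening $3,932.72; interest $15.73 → $3,948.45; payment $197.42; balance $3,751.03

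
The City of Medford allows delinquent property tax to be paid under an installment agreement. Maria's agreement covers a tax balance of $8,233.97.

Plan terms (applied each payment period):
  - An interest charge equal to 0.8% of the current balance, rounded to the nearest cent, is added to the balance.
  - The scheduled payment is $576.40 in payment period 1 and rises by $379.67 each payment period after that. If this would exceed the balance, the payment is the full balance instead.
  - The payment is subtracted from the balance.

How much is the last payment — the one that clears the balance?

$1,827.46

Payment period 1: $8,233.97 +$65.87 interest = $8,299.84; pay $576.40 → $7,723.44
Payment period 2: $7,723.44 +$61.79 interest = $7,785.23; pay $956.07 → $6,829.16
Payment period 3: $6,829.16 +$54.63 interest = $6,883.79; pay $1,335.74 → $5,548.05
Payment period 4: $5,548.05 +$44.38 interest = $5,592.43; pay $1,715.41 → $3,877.02
Payment period 5: $3,877.02 +$31.02 interest = $3,908.04; pay $2,095.08 → $1,812.96
Payment period 6: $1,812.96 +$14.50 interest = $1,827.46; pay $1,827.46 → $0.00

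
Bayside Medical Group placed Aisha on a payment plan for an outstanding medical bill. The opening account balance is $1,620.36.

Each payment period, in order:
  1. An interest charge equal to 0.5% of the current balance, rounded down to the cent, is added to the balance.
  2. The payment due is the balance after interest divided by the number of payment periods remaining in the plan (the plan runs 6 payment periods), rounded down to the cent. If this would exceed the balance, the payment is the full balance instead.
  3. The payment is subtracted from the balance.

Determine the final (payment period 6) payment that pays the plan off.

Payment period 1: opening $1,620.36; interest $8.10 → $1,628.46; payment $271.41; balance $1,357.05
Payment period 2: opening $1,357.05; interest $6.78 → $1,363.83; payment $272.76; balance $1,091.07
Payment period 3: opening $1,091.07; interest $5.45 → $1,096.52; payment $274.13; balance $822.39
Payment period 4: opening $822.39; interest $4.11 → $826.50; payment $275.50; balance $551.00
Payment period 5: opening $551.00; interest $2.75 → $553.75; payment $276.87; balance $276.88
Payment period 6: opening $276.88; interest $1.38 → $278.26; payment $278.26; balance $0.00

$278.26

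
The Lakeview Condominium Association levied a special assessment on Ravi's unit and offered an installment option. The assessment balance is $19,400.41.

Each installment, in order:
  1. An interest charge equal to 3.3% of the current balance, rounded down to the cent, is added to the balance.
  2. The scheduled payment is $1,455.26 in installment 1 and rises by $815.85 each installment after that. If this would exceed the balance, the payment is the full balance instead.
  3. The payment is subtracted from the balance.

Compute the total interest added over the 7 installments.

Installment 1: opening $19,400.41; interest $640.21 → $20,040.62; payment $1,455.26; balance $18,585.36
Installment 2: opening $18,585.36; interest $613.31 → $19,198.67; payment $2,271.11; balance $16,927.56
Installment 3: opening $16,927.56; interest $558.60 → $17,486.16; payment $3,086.96; balance $14,399.20
Installment 4: opening $14,399.20; interest $475.17 → $14,874.37; payment $3,902.81; balance $10,971.56
Installment 5: opening $10,971.56; interest $362.06 → $11,333.62; payment $4,718.66; balance $6,614.96
Installment 6: opening $6,614.96; interest $218.29 → $6,833.25; payment $5,534.51; balance $1,298.74
Installment 7: opening $1,298.74; interest $42.85 → $1,341.59; payment $1,341.59; balance $0.00
Total interest: $640.21 + $613.31 + $558.60 + $475.17 + $362.06 + $218.29 + $42.85 = $2,910.49

$2,910.49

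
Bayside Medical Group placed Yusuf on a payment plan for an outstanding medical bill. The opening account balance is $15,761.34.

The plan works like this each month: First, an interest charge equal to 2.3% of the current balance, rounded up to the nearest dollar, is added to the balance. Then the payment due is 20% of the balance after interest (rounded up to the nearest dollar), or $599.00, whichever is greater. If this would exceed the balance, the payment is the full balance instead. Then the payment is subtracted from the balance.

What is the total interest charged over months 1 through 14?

$1,845.00

Month 1: opening $15,761.34; interest $363.00 → $16,124.34; payment $3,225.00; balance $12,899.34
Month 2: opening $12,899.34; interest $297.00 → $13,196.34; payment $2,640.00; balance $10,556.34
Month 3: opening $10,556.34; interest $243.00 → $10,799.34; payment $2,160.00; balance $8,639.34
Month 4: opening $8,639.34; interest $199.00 → $8,838.34; payment $1,768.00; balance $7,070.34
Month 5: opening $7,070.34; interest $163.00 → $7,233.34; payment $1,447.00; balance $5,786.34
Month 6: opening $5,786.34; interest $134.00 → $5,920.34; payment $1,185.00; balance $4,735.34
Month 7: opening $4,735.34; interest $109.00 → $4,844.34; payment $969.00; balance $3,875.34
Month 8: opening $3,875.34; interest $90.00 → $3,965.34; payment $794.00; balance $3,171.34
Month 9: opening $3,171.34; interest $73.00 → $3,244.34; payment $649.00; balance $2,595.34
Month 10: opening $2,595.34; interest $60.00 → $2,655.34; payment $599.00; balance $2,056.34
Month 11: opening $2,056.34; interest $48.00 → $2,104.34; payment $599.00; balance $1,505.34
Month 12: opening $1,505.34; interest $35.00 → $1,540.34; payment $599.00; balance $941.34
Month 13: opening $941.34; interest $22.00 → $963.34; payment $599.00; balance $364.34
Month 14: opening $364.34; interest $9.00 → $373.34; payment $373.34; balance $0.00
Total interest: $363.00 + $297.00 + $243.00 + $199.00 + $163.00 + $134.00 + $109.00 + $90.00 + $73.00 + $60.00 + $48.00 + $35.00 + $22.00 + $9.00 = $1,845.00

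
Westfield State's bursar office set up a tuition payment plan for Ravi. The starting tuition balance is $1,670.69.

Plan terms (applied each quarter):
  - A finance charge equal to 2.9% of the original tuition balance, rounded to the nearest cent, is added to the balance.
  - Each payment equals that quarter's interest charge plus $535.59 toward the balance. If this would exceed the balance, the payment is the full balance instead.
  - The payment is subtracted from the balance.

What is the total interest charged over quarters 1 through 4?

Quarter 1: $1,670.69 +$48.45 interest = $1,719.14; pay $584.04 → $1,135.10
Quarter 2: $1,135.10 +$48.45 interest = $1,183.55; pay $584.04 → $599.51
Quarter 3: $599.51 +$48.45 interest = $647.96; pay $584.04 → $63.92
Quarter 4: $63.92 +$48.45 interest = $112.37; pay $112.37 → $0.00
Total interest: $48.45 + $48.45 + $48.45 + $48.45 = $193.80

$193.80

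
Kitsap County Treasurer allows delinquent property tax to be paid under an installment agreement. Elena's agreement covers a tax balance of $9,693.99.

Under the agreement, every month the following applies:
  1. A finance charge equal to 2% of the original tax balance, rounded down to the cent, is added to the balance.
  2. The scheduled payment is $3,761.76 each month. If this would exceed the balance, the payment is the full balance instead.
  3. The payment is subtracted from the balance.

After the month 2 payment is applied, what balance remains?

Month 1: $9,693.99 +$193.87 interest = $9,887.86; pay $3,761.76 → $6,126.10
Month 2: $6,126.10 +$193.87 interest = $6,319.97; pay $3,761.76 → $2,558.21

$2,558.21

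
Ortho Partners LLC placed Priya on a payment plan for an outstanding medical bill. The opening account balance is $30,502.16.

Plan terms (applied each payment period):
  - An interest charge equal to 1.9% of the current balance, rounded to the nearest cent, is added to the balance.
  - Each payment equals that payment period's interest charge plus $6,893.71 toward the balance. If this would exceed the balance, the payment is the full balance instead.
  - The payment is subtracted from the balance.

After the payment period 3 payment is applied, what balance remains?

$9,821.03

Payment period 1: opening $30,502.16; interest $579.54 → $31,081.70; payment $7,473.25; balance $23,608.45
Payment period 2: opening $23,608.45; interest $448.56 → $24,057.01; payment $7,342.27; balance $16,714.74
Payment period 3: opening $16,714.74; interest $317.58 → $17,032.32; payment $7,211.29; balance $9,821.03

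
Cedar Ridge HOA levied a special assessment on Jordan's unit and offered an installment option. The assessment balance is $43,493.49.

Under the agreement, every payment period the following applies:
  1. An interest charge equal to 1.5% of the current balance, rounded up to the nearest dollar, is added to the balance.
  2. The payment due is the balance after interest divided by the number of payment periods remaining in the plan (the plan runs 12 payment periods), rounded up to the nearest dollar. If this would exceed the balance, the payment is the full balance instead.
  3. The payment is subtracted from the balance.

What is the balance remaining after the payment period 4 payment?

Payment period 1: opening $43,493.49; interest $653.00 → $44,146.49; payment $3,679.00; balance $40,467.49
Payment period 2: opening $40,467.49; interest $608.00 → $41,075.49; payment $3,735.00; balance $37,340.49
Payment period 3: opening $37,340.49; interest $561.00 → $37,901.49; payment $3,791.00; balance $34,110.49
Payment period 4: opening $34,110.49; interest $512.00 → $34,622.49; payment $3,847.00; balance $30,775.49

$30,775.49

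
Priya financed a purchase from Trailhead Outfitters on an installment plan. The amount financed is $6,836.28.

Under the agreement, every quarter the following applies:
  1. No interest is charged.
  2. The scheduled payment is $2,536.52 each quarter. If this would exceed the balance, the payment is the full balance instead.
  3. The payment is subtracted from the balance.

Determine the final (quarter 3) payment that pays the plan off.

Quarter 1: opening $6,836.28; payment $2,536.52; balance $4,299.76
Quarter 2: opening $4,299.76; payment $2,536.52; balance $1,763.24
Quarter 3: opening $1,763.24; payment $1,763.24; balance $0.00

$1,763.24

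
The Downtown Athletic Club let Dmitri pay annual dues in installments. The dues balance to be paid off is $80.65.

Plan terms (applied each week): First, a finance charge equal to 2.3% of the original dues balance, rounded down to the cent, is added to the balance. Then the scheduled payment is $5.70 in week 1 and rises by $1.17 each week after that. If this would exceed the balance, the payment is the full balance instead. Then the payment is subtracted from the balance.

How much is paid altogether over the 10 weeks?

# | Opening | Interest | Payment | End bal
1 | $80.65 | $1.85 | $5.70 | $76.80
2 | $76.80 | $1.85 | $6.87 | $71.78
3 | $71.78 | $1.85 | $8.04 | $65.59
4 | $65.59 | $1.85 | $9.21 | $58.23
5 | $58.23 | $1.85 | $10.38 | $49.70
6 | $49.70 | $1.85 | $11.55 | $40.00
7 | $40.00 | $1.85 | $12.72 | $29.13
8 | $29.13 | $1.85 | $13.89 | $17.09
9 | $17.09 | $1.85 | $15.06 | $3.88
10 | $3.88 | $1.85 | $5.73 | $0.00
Total paid: $99.15

$99.15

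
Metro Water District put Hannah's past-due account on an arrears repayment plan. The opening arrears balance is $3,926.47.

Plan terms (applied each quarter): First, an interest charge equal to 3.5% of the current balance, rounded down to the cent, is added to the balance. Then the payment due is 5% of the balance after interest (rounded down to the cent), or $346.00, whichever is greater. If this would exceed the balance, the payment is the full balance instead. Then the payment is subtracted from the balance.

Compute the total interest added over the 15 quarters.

Quarter 1: opening $3,926.47; interest $137.42 → $4,063.89; payment $346.00; balance $3,717.89
Quarter 2: opening $3,717.89; interest $130.12 → $3,848.01; payment $346.00; balance $3,502.01
Quarter 3: opening $3,502.01; interest $122.57 → $3,624.58; payment $346.00; balance $3,278.58
Quarter 4: opening $3,278.58; interest $114.75 → $3,393.33; payment $346.00; balance $3,047.33
Quarter 5: opening $3,047.33; interest $106.65 → $3,153.98; payment $346.00; balance $2,807.98
Quarter 6: opening $2,807.98; interest $98.27 → $2,906.25; payment $346.00; balance $2,560.25
Quarter 7: opening $2,560.25; interest $89.60 → $2,649.85; payment $346.00; balance $2,303.85
Quarter 8: opening $2,303.85; interest $80.63 → $2,384.48; payment $346.00; balance $2,038.48
Quarter 9: opening $2,038.48; interest $71.34 → $2,109.82; payment $346.00; balance $1,763.82
Quarter 10: opening $1,763.82; interest $61.73 → $1,825.55; payment $346.00; balance $1,479.55
Quarter 11: opening $1,479.55; interest $51.78 → $1,531.33; payment $346.00; balance $1,185.33
Quarter 12: opening $1,185.33; interest $41.48 → $1,226.81; payment $346.00; balance $880.81
Quarter 13: opening $880.81; interest $30.82 → $911.63; payment $346.00; balance $565.63
Quarter 14: opening $565.63; interest $19.79 → $585.42; payment $346.00; balance $239.42
Quarter 15: opening $239.42; interest $8.37 → $247.79; payment $247.79; balance $0.00
Total interest: $137.42 + $130.12 + $122.57 + $114.75 + $106.65 + $98.27 + $89.60 + $80.63 + $71.34 + $61.73 + $51.78 + $41.48 + $30.82 + $19.79 + $8.37 = $1,165.32

$1,165.32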